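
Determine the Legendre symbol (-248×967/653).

1

By multiplicativity, (-248·967/653) = (-248/653)·(967/653).
First factor (-248/653):
(-248/653)
  = (405/653)    [-248 ≡ 405 mod 653]
  = (653/405)    [QR: 405 ≡ 1 mod 4, sign kept]
  = (248/405)    [653 ≡ 248 mod 405]
  = -(31/405)    [405 ≡ 5 mod 8 ⇒ (2/405)^3 = -1]
  = -(405/31)    [QR: 405 ≡ 1 mod 4, sign kept]
  = -(2/31)    [405 ≡ 2 mod 31]
  = -(1/31)    [31 ≡ 7 mod 8 ⇒ (2/31) = +1]
  = -1    [(1/31) = 1]
Second factor (967/653):
(967/653)
  = (314/653)    [967 ≡ 314 mod 653]
  = -(157/653)    [653 ≡ 5 mod 8 ⇒ (2/653) = -1]
  = -(653/157)    [QR: 157 ≡ 1 mod 4, sign kept]
  = -(25/157)    [653 ≡ 25 mod 157]
  = -(157/25)    [QR: 25 ≡ 1 mod 4, sign kept]
  = -(7/25)    [157 ≡ 7 mod 25]
  = -(25/7)    [QR: 25 ≡ 1 mod 4, sign kept]
  = -(4/7)    [25 ≡ 4 mod 7]
  = -(1/7)    [7 ≡ 7 mod 8 ⇒ (2/7)^2 = +1]
  = -1    [(1/7) = 1]
Product: (-1)·(-1) = 1.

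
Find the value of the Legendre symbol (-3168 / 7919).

(-3168 / 7919)
  = (4751 / 7919)    [-3168 ≡ 4751 mod 7919]
  = -(7919 / 4751)    [QR: both ≡ 3 mod 4, sign flips]
  = -(3168 / 4751)    [7919 ≡ 3168 mod 4751]
  = -(99 / 4751)    [4751 ≡ 7 mod 8 ⇒ (2 / 4751)^5 = +1]
  = (4751 / 99)    [QR: both ≡ 3 mod 4, sign flips]
  = (98 / 99)    [4751 ≡ 98 mod 99]
  = -(49 / 99)    [99 ≡ 3 mod 8 ⇒ (2 / 99) = -1]
  = -(99 / 49)    [QR: 49 ≡ 1 mod 4, sign kept]
  = -(1 / 49)    [99 ≡ 1 mod 49]
  = -1    [(1 / 49) = 1]

-1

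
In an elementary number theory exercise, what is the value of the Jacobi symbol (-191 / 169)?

(-191 / 169)
  = (147 / 169)    [-191 ≡ 147 mod 169]
  = (169 / 147)    [QR: 169 ≡ 1 mod 4, sign kept]
  = (22 / 147)    [169 ≡ 22 mod 147]
  = -(11 / 147)    [147 ≡ 3 mod 8 ⇒ (2 / 147) = -1]
  = (147 / 11)    [QR: both ≡ 3 mod 4, sign flips]
  = (4 / 11)    [147 ≡ 4 mod 11]
  = (1 / 11)    [11 ≡ 3 mod 8 ⇒ (2 / 11)^2 = +1]
  = 1    [(1 / 11) = 1]

1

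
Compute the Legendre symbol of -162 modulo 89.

1

(-162/89)
  = (162/89)    [89 ≡ 1 mod 4 ⇒ (-1/89) = +1]
  = (73/89)    [162 ≡ 73 mod 89]
  = (89/73)    [QR: 73 ≡ 1 mod 4, sign kept]
  = (16/73)    [89 ≡ 16 mod 73]
  = (1/73)    [73 ≡ 1 mod 8 ⇒ (2/73)^4 = +1]
  = 1    [(1/73) = 1]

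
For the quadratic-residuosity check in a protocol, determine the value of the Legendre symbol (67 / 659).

-1

(67 / 659)
  = -(659 / 67)    [QR: both ≡ 3 mod 4, sign flips]
  = -(56 / 67)    [659 ≡ 56 mod 67]
  = (7 / 67)    [67 ≡ 3 mod 8 ⇒ (2 / 67)^3 = -1]
  = -(67 / 7)    [QR: both ≡ 3 mod 4, sign flips]
  = -(4 / 7)    [67 ≡ 4 mod 7]
  = -(1 / 7)    [7 ≡ 7 mod 8 ⇒ (2 / 7)^2 = +1]
  = -1    [(1 / 7) = 1]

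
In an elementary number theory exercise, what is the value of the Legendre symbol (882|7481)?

(882|7481)
  = (441|7481)    [7481 ≡ 1 mod 8 ⇒ (2|7481) = +1]
  = (7481|441)    [QR: 441 ≡ 1 mod 4, sign kept]
  = (425|441)    [7481 ≡ 425 mod 441]
  = (441|425)    [QR: 425 ≡ 1 mod 4, sign kept]
  = (16|425)    [441 ≡ 16 mod 425]
  = (1|425)    [425 ≡ 1 mod 8 ⇒ (2|425)^4 = +1]
  = 1    [(1|425) = 1]

1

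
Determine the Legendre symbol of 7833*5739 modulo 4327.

By multiplicativity, (7833·5739|4327) = (7833|4327)·(5739|4327).
First factor (7833|4327):
(7833|4327)
  = (3506|4327)    [7833 ≡ 3506 mod 4327]
  = (1753|4327)    [4327 ≡ 7 mod 8 ⇒ (2|4327) = +1]
  = (4327|1753)    [QR: 1753 ≡ 1 mod 4, sign kept]
  = (821|1753)    [4327 ≡ 821 mod 1753]
  = (1753|821)    [QR: 821 ≡ 1 mod 4, sign kept]
  = (111|821)    [1753 ≡ 111 mod 821]
  = (821|111)    [QR: 821 ≡ 1 mod 4, sign kept]
  = (44|111)    [821 ≡ 44 mod 111]
  = (11|111)    [111 ≡ 7 mod 8 ⇒ (2|111)^2 = +1]
  = -(111|11)    [QR: both ≡ 3 mod 4, sign flips]
  = -(1|11)    [111 ≡ 1 mod 11]
  = -1    [(1|11) = 1]
Second factor (5739|4327):
(5739|4327)
  = (1412|4327)    [5739 ≡ 1412 mod 4327]
  = (353|4327)    [4327 ≡ 7 mod 8 ⇒ (2|4327)^2 = +1]
  = (4327|353)    [QR: 353 ≡ 1 mod 4, sign kept]
  = (91|353)    [4327 ≡ 91 mod 353]
  = (353|91)    [QR: 353 ≡ 1 mod 4, sign kept]
  = (80|91)    [353 ≡ 80 mod 91]
  = (5|91)    [91 ≡ 3 mod 8 ⇒ (2|91)^4 = +1]
  = (91|5)    [QR: 5 ≡ 1 mod 4, sign kept]
  = (1|5)    [91 ≡ 1 mod 5]
  = 1    [(1|5) = 1]
Product: (-1)·(1) = -1.

-1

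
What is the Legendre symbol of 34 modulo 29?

1

(34|29)
  = (5|29)    [34 ≡ 5 mod 29]
  = (29|5)    [QR: 5 ≡ 1 mod 4, sign kept]
  = (4|5)    [29 ≡ 4 mod 5]
  = (1|5)    [5 ≡ 5 mod 8 ⇒ (2|5)^2 = +1]
  = 1    [(1|5) = 1]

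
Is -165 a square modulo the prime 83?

yes

(-165/83)
  = -(165/83)    [83 ≡ 3 mod 4 ⇒ (-1/83) = -1]
  = -(82/83)    [165 ≡ 82 mod 83]
  = (41/83)    [83 ≡ 3 mod 8 ⇒ (2/83) = -1]
  = (83/41)    [QR: 41 ≡ 1 mod 4, sign kept]
  = (1/41)    [83 ≡ 1 mod 41]
  = 1    [(1/41) = 1]
(-165/83) = 1, and 83 is prime, so -165 is a quadratic residue mod 83.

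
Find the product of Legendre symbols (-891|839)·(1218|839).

By multiplicativity, (-891·1218|839) = (-891|839)·(1218|839).
First factor (-891|839):
Pull out -1: (-891|839) = (-1|839)·(891|839). Since 839 ≡ 3 (mod 4), (-1|839) = -1. Now have -(891|839).
Reduce the numerator: 891 ≡ 52 (mod 839), so (891|839) = (52|839).
Factor out 2: 52 = 2^2·13. Since 839 ≡ 7 (mod 8), (2|839) = +1, and (2|839)^2 = +1. Now have -(13|839).
13 ≡ 1 (mod 4), so quadratic reciprocity gives (13|839) = (839|13). Reduce: 839 ≡ 7 (mod 13). Now have -(7|13).
13 ≡ 1 (mod 4), so quadratic reciprocity gives (7|13) = (13|7). Reduce: 13 ≡ 6 (mod 7). Now have -(6|7).
Factor out 2: 6 = 2·3. Since 7 ≡ 7 (mod 8), (2|7) = +1. Now have -(3|7).
Both 3 ≡ 3 and 7 ≡ 3 (mod 4), so reciprocity gives (3|7) = -(7|3). Reduce: 7 ≡ 1 (mod 3). Now have (1|3).
(1|3) = 1. Collecting the sign factors: 1.
Second factor (1218|839):
Reduce the numerator: 1218 ≡ 379 (mod 839), so (1218|839) = (379|839).
Both 379 ≡ 3 and 839 ≡ 3 (mod 4), so reciprocity gives (379|839) = -(839|379). Reduce: 839 ≡ 81 (mod 379). Now have -(81|379).
81 ≡ 1 (mod 4), so quadratic reciprocity gives (81|379) = (379|81). Reduce: 379 ≡ 55 (mod 81). Now have -(55|81).
81 ≡ 1 (mod 4), so quadratic reciprocity gives (55|81) = (81|55). Reduce: 81 ≡ 26 (mod 55). Now have -(26|55).
Factor out 2: 26 = 2·13. Since 55 ≡ 7 (mod 8), (2|55) = +1. Now have -(13|55).
13 ≡ 1 (mod 4), so quadratic reciprocity gives (13|55) = (55|13). Reduce: 55 ≡ 3 (mod 13). Now have -(3|13).
13 ≡ 1 (mod 4), so quadratic reciprocity gives (3|13) = (13|3). Reduce: 13 ≡ 1 (mod 3). Now have -(1|3).
(1|3) = 1. Collecting the sign factors: -1.
Product: (1)·(-1) = -1.

-1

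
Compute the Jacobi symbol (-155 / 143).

-1

(-155 / 143)
  = (131 / 143)    [-155 ≡ 131 mod 143]
  = -(143 / 131)    [QR: both ≡ 3 mod 4, sign flips]
  = -(12 / 131)    [143 ≡ 12 mod 131]
  = -(3 / 131)    [131 ≡ 3 mod 8 ⇒ (2 / 131)^2 = +1]
  = (131 / 3)    [QR: both ≡ 3 mod 4, sign flips]
  = (2 / 3)    [131 ≡ 2 mod 3]
  = -(1 / 3)    [3 ≡ 3 mod 8 ⇒ (2 / 3) = -1]
  = -1    [(1 / 3) = 1]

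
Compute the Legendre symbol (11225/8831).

-1

(11225/8831)
  = (2394/8831)    [11225 ≡ 2394 mod 8831]
  = (1197/8831)    [8831 ≡ 7 mod 8 ⇒ (2/8831) = +1]
  = (8831/1197)    [QR: 1197 ≡ 1 mod 4, sign kept]
  = (452/1197)    [8831 ≡ 452 mod 1197]
  = (113/1197)    [1197 ≡ 5 mod 8 ⇒ (2/1197)^2 = +1]
  = (1197/113)    [QR: 113 ≡ 1 mod 4, sign kept]
  = (67/113)    [1197 ≡ 67 mod 113]
  = (113/67)    [QR: 113 ≡ 1 mod 4, sign kept]
  = (46/67)    [113 ≡ 46 mod 67]
  = -(23/67)    [67 ≡ 3 mod 8 ⇒ (2/67) = -1]
  = (67/23)    [QR: both ≡ 3 mod 4, sign flips]
  = (21/23)    [67 ≡ 21 mod 23]
  = (23/21)    [QR: 21 ≡ 1 mod 4, sign kept]
  = (2/21)    [23 ≡ 2 mod 21]
  = -(1/21)    [21 ≡ 5 mod 8 ⇒ (2/21) = -1]
  = -1    [(1/21) = 1]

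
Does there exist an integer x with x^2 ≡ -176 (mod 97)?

(-176/97)
  = (176/97)    [97 ≡ 1 mod 4 ⇒ (-1/97) = +1]
  = (79/97)    [176 ≡ 79 mod 97]
  = (97/79)    [QR: 97 ≡ 1 mod 4, sign kept]
  = (18/79)    [97 ≡ 18 mod 79]
  = (9/79)    [79 ≡ 7 mod 8 ⇒ (2/79) = +1]
  = (79/9)    [QR: 9 ≡ 1 mod 4, sign kept]
  = (7/9)    [79 ≡ 7 mod 9]
  = (9/7)    [QR: 9 ≡ 1 mod 4, sign kept]
  = (2/7)    [9 ≡ 2 mod 7]
  = (1/7)    [7 ≡ 7 mod 8 ⇒ (2/7) = +1]
  = 1    [(1/7) = 1]
The Legendre symbol is 1, so x^2 ≡ -176 (mod 97) has solution.

yes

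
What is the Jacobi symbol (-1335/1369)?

1

Pull out -1: (-1335/1369) = (-1/1369)·(1335/1369). Since 1369 ≡ 1 (mod 4), (-1/1369) = +1. Now have (1335/1369).
1369 ≡ 1 (mod 4), so quadratic reciprocity gives (1335/1369) = (1369/1335). Reduce: 1369 ≡ 34 (mod 1335). Now have (34/1335).
Factor out 2: 34 = 2·17. Since 1335 ≡ 7 (mod 8), (2/1335) = +1. Now have (17/1335).
17 ≡ 1 (mod 4), so quadratic reciprocity gives (17/1335) = (1335/17). Reduce: 1335 ≡ 9 (mod 17). Now have (9/17).
9 ≡ 1 (mod 4), so quadratic reciprocity gives (9/17) = (17/9). Reduce: 17 ≡ 8 (mod 9). Now have (8/9).
Factor out 2: 8 = 2^3. Since 9 ≡ 1 (mod 8), (2/9) = +1, and (2/9)^3 = +1. Now have (1/9).
(1/9) = 1. Collecting the sign factors: 1.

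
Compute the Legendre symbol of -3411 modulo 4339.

Reduce the numerator: -3411 ≡ 928 (mod 4339), so (-3411/4339) = (928/4339).
Factor out 2: 928 = 2^5·29. Since 4339 ≡ 3 (mod 8), (2/4339) = -1, and (2/4339)^5 = -1. Now have -(29/4339).
29 ≡ 1 (mod 4), so quadratic reciprocity gives (29/4339) = (4339/29). Reduce: 4339 ≡ 18 (mod 29). Now have -(18/29).
Factor out 2: 18 = 2·9. Since 29 ≡ 5 (mod 8), (2/29) = -1. Now have (9/29).
9 ≡ 1 (mod 4), so quadratic reciprocity gives (9/29) = (29/9). Reduce: 29 ≡ 2 (mod 9). Now have (2/9).
Factor out 2: 2 = 2. Since 9 ≡ 1 (mod 8), (2/9) = +1. Now have (1/9).
(1/9) = 1. Collecting the sign factors: 1.

1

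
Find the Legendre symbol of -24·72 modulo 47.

By multiplicativity, (-24·72/47) = (-24/47)·(72/47).
First factor (-24/47):
Pull out -1: (-24/47) = (-1/47)·(24/47). Since 47 ≡ 3 (mod 4), (-1/47) = -1. Now have -(24/47).
Factor out 2: 24 = 2^3·3. Since 47 ≡ 7 (mod 8), (2/47) = +1, and (2/47)^3 = +1. Now have -(3/47).
Both 3 ≡ 3 and 47 ≡ 3 (mod 4), so reciprocity gives (3/47) = -(47/3). Reduce: 47 ≡ 2 (mod 3). Now have (2/3).
Factor out 2: 2 = 2. Since 3 ≡ 3 (mod 8), (2/3) = -1. Now have -(1/3).
(1/3) = 1. Collecting the sign factors: -1.
Second factor (72/47):
Reduce the numerator: 72 ≡ 25 (mod 47), so (72/47) = (25/47).
25 ≡ 1 (mod 4), so quadratic reciprocity gives (25/47) = (47/25). Reduce: 47 ≡ 22 (mod 25). Now have (22/25).
Factor out 2: 22 = 2·11. Since 25 ≡ 1 (mod 8), (2/25) = +1. Now have (11/25).
25 ≡ 1 (mod 4), so quadratic reciprocity gives (11/25) = (25/11). Reduce: 25 ≡ 3 (mod 11). Now have (3/11).
Both 3 ≡ 3 and 11 ≡ 3 (mod 4), so reciprocity gives (3/11) = -(11/3). Reduce: 11 ≡ 2 (mod 3). Now have -(2/3).
Factor out 2: 2 = 2. Since 3 ≡ 3 (mod 8), (2/3) = -1. Now have (1/3).
(1/3) = 1. Collecting the sign factors: 1.
Product: (-1)·(1) = -1.

-1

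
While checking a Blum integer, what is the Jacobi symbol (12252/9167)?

(12252/9167)
  = (3085/9167)    [12252 ≡ 3085 mod 9167]
  = (9167/3085)    [QR: 3085 ≡ 1 mod 4, sign kept]
  = (2997/3085)    [9167 ≡ 2997 mod 3085]
  = (3085/2997)    [QR: 2997 ≡ 1 mod 4, sign kept]
  = (88/2997)    [3085 ≡ 88 mod 2997]
  = -(11/2997)    [2997 ≡ 5 mod 8 ⇒ (2/2997)^3 = -1]
  = -(2997/11)    [QR: 2997 ≡ 1 mod 4, sign kept]
  = -(5/11)    [2997 ≡ 5 mod 11]
  = -(11/5)    [QR: 5 ≡ 1 mod 4, sign kept]
  = -(1/5)    [11 ≡ 1 mod 5]
  = -1    [(1/5) = 1]

-1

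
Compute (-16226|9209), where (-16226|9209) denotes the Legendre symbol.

(-16226|9209)
  = (2192|9209)    [-16226 ≡ 2192 mod 9209]
  = (137|9209)    [9209 ≡ 1 mod 8 ⇒ (2|9209)^4 = +1]
  = (9209|137)    [QR: 137 ≡ 1 mod 4, sign kept]
  = (30|137)    [9209 ≡ 30 mod 137]
  = (15|137)    [137 ≡ 1 mod 8 ⇒ (2|137) = +1]
  = (137|15)    [QR: 137 ≡ 1 mod 4, sign kept]
  = (2|15)    [137 ≡ 2 mod 15]
  = (1|15)    [15 ≡ 7 mod 8 ⇒ (2|15) = +1]
  = 1    [(1|15) = 1]

1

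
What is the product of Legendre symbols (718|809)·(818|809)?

By multiplicativity, (718·818|809) = (718|809)·(818|809).
First factor (718|809):
(718|809)
  = (359|809)    [809 ≡ 1 mod 8 ⇒ (2|809) = +1]
  = (809|359)    [QR: 809 ≡ 1 mod 4, sign kept]
  = (91|359)    [809 ≡ 91 mod 359]
  = -(359|91)    [QR: both ≡ 3 mod 4, sign flips]
  = -(86|91)    [359 ≡ 86 mod 91]
  = (43|91)    [91 ≡ 3 mod 8 ⇒ (2|91) = -1]
  = -(91|43)    [QR: both ≡ 3 mod 4, sign flips]
  = -(5|43)    [91 ≡ 5 mod 43]
  = -(43|5)    [QR: 5 ≡ 1 mod 4, sign kept]
  = -(3|5)    [43 ≡ 3 mod 5]
  = -(5|3)    [QR: 5 ≡ 1 mod 4, sign kept]
  = -(2|3)    [5 ≡ 2 mod 3]
  = (1|3)    [3 ≡ 3 mod 8 ⇒ (2|3) = -1]
  = 1    [(1|3) = 1]
Second factor (818|809):
(818|809)
  = (9|809)    [818 ≡ 9 mod 809]
  = (809|9)    [QR: 9 ≡ 1 mod 4, sign kept]
  = (8|9)    [809 ≡ 8 mod 9]
  = (1|9)    [9 ≡ 1 mod 8 ⇒ (2|9)^3 = +1]
  = 1    [(1|9) = 1]
Product: (1)·(1) = 1.

1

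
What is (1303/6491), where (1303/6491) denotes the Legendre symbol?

-1

(1303/6491)
  = -(6491/1303)    [QR: both ≡ 3 mod 4, sign flips]
  = -(1279/1303)    [6491 ≡ 1279 mod 1303]
  = (1303/1279)    [QR: both ≡ 3 mod 4, sign flips]
  = (24/1279)    [1303 ≡ 24 mod 1279]
  = (3/1279)    [1279 ≡ 7 mod 8 ⇒ (2/1279)^3 = +1]
  = -(1279/3)    [QR: both ≡ 3 mod 4, sign flips]
  = -(1/3)    [1279 ≡ 1 mod 3]
  = -1    [(1/3) = 1]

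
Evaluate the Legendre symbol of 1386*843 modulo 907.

1

By multiplicativity, (1386·843/907) = (1386/907)·(843/907).
First factor (1386/907):
Reduce the numerator: 1386 ≡ 479 (mod 907), so (1386/907) = (479/907).
Both 479 ≡ 3 and 907 ≡ 3 (mod 4), so reciprocity gives (479/907) = -(907/479). Reduce: 907 ≡ 428 (mod 479). Now have -(428/479).
Factor out 2: 428 = 2^2·107. Since 479 ≡ 7 (mod 8), (2/479) = +1, and (2/479)^2 = +1. Now have -(107/479).
Both 107 ≡ 3 and 479 ≡ 3 (mod 4), so reciprocity gives (107/479) = -(479/107). Reduce: 479 ≡ 51 (mod 107). Now have (51/107).
Both 51 ≡ 3 and 107 ≡ 3 (mod 4), so reciprocity gives (51/107) = -(107/51). Reduce: 107 ≡ 5 (mod 51). Now have -(5/51).
5 ≡ 1 (mod 4), so quadratic reciprocity gives (5/51) = (51/5). Reduce: 51 ≡ 1 (mod 5). Now have -(1/5).
(1/5) = 1. Collecting the sign factors: -1.
Second factor (843/907):
Both 843 ≡ 3 and 907 ≡ 3 (mod 4), so reciprocity gives (843/907) = -(907/843). Reduce: 907 ≡ 64 (mod 843). Now have -(64/843).
Factor out 2: 64 = 2^6. Since 843 ≡ 3 (mod 8), (2/843) = -1, and (2/843)^6 = +1. Now have -(1/843).
(1/843) = 1. Collecting the sign factors: -1.
Product: (-1)·(-1) = 1.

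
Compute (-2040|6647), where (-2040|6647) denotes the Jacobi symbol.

(-2040|6647)
  = (4607|6647)    [-2040 ≡ 4607 mod 6647]
  = -(6647|4607)    [QR: both ≡ 3 mod 4, sign flips]
  = -(2040|4607)    [6647 ≡ 2040 mod 4607]
  = -(255|4607)    [4607 ≡ 7 mod 8 ⇒ (2|4607)^3 = +1]
  = (4607|255)    [QR: both ≡ 3 mod 4, sign flips]
  = (17|255)    [4607 ≡ 17 mod 255]
  = (255|17)    [QR: 17 ≡ 1 mod 4, sign kept]
  = (0|17)    [255 ≡ 0 mod 17]
  = 0    [numerator 0, gcd > 1]

0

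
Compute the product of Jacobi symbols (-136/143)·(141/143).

-1

By multiplicativity, (-136·141/143) = (-136/143)·(141/143).
First factor (-136/143):
Reduce the numerator: -136 ≡ 7 (mod 143), so (-136/143) = (7/143).
Both 7 ≡ 3 and 143 ≡ 3 (mod 4), so reciprocity gives (7/143) = -(143/7). Reduce: 143 ≡ 3 (mod 7). Now have -(3/7).
Both 3 ≡ 3 and 7 ≡ 3 (mod 4), so reciprocity gives (3/7) = -(7/3). Reduce: 7 ≡ 1 (mod 3). Now have (1/3).
(1/3) = 1. Collecting the sign factors: 1.
Second factor (141/143):
141 ≡ 1 (mod 4), so quadratic reciprocity gives (141/143) = (143/141). Reduce: 143 ≡ 2 (mod 141). Now have (2/141).
Factor out 2: 2 = 2. Since 141 ≡ 5 (mod 8), (2/141) = -1. Now have -(1/141).
(1/141) = 1. Collecting the sign factors: -1.
Product: (1)·(-1) = -1.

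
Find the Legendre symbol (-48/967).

Reduce the numerator: -48 ≡ 919 (mod 967), so (-48/967) = (919/967).
Both 919 ≡ 3 and 967 ≡ 3 (mod 4), so reciprocity gives (919/967) = -(967/919). Reduce: 967 ≡ 48 (mod 919). Now have -(48/919).
Factor out 2: 48 = 2^4·3. Since 919 ≡ 7 (mod 8), (2/919) = +1, and (2/919)^4 = +1. Now have -(3/919).
Both 3 ≡ 3 and 919 ≡ 3 (mod 4), so reciprocity gives (3/919) = -(919/3). Reduce: 919 ≡ 1 (mod 3). Now have (1/3).
(1/3) = 1. Collecting the sign factors: 1.

1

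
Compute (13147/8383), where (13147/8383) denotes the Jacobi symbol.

(13147/8383)
  = (4764/8383)    [13147 ≡ 4764 mod 8383]
  = (1191/8383)    [8383 ≡ 7 mod 8 ⇒ (2/8383)^2 = +1]
  = -(8383/1191)    [QR: both ≡ 3 mod 4, sign flips]
  = -(46/1191)    [8383 ≡ 46 mod 1191]
  = -(23/1191)    [1191 ≡ 7 mod 8 ⇒ (2/1191) = +1]
  = (1191/23)    [QR: both ≡ 3 mod 4, sign flips]
  = (18/23)    [1191 ≡ 18 mod 23]
  = (9/23)    [23 ≡ 7 mod 8 ⇒ (2/23) = +1]
  = (23/9)    [QR: 9 ≡ 1 mod 4, sign kept]
  = (5/9)    [23 ≡ 5 mod 9]
  = (9/5)    [QR: 5 ≡ 1 mod 4, sign kept]
  = (4/5)    [9 ≡ 4 mod 5]
  = (1/5)    [5 ≡ 5 mod 8 ⇒ (2/5)^2 = +1]
  = 1    [(1/5) = 1]

1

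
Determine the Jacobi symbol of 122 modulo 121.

1

(122/121)
  = (1/121)    [122 ≡ 1 mod 121]
  = 1    [(1/121) = 1]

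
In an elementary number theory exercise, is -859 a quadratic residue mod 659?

yes

(-859/659)
  = (459/659)    [-859 ≡ 459 mod 659]
  = -(659/459)    [QR: both ≡ 3 mod 4, sign flips]
  = -(200/459)    [659 ≡ 200 mod 459]
  = (25/459)    [459 ≡ 3 mod 8 ⇒ (2/459)^3 = -1]
  = (459/25)    [QR: 25 ≡ 1 mod 4, sign kept]
  = (9/25)    [459 ≡ 9 mod 25]
  = (25/9)    [QR: 9 ≡ 1 mod 4, sign kept]
  = (7/9)    [25 ≡ 7 mod 9]
  = (9/7)    [QR: 9 ≡ 1 mod 4, sign kept]
  = (2/7)    [9 ≡ 2 mod 7]
  = (1/7)    [7 ≡ 7 mod 8 ⇒ (2/7) = +1]
  = 1    [(1/7) = 1]
(-859/659) = 1, and 659 is prime, so -859 is a quadratic residue mod 659.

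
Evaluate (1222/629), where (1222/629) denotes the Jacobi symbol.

1

Reduce the numerator: 1222 ≡ 593 (mod 629), so (1222/629) = (593/629).
593 ≡ 1 (mod 4), so quadratic reciprocity gives (593/629) = (629/593). Reduce: 629 ≡ 36 (mod 593). Now have (36/593).
Factor out 2: 36 = 2^2·9. Since 593 ≡ 1 (mod 8), (2/593) = +1, and (2/593)^2 = +1. Now have (9/593).
9 ≡ 1 (mod 4), so quadratic reciprocity gives (9/593) = (593/9). Reduce: 593 ≡ 8 (mod 9). Now have (8/9).
Factor out 2: 8 = 2^3. Since 9 ≡ 1 (mod 8), (2/9) = +1, and (2/9)^3 = +1. Now have (1/9).
(1/9) = 1. Collecting the sign factors: 1.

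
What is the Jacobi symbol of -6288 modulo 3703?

(-6288/3703)
  = (1118/3703)    [-6288 ≡ 1118 mod 3703]
  = (559/3703)    [3703 ≡ 7 mod 8 ⇒ (2/3703) = +1]
  = -(3703/559)    [QR: both ≡ 3 mod 4, sign flips]
  = -(349/559)    [3703 ≡ 349 mod 559]
  = -(559/349)    [QR: 349 ≡ 1 mod 4, sign kept]
  = -(210/349)    [559 ≡ 210 mod 349]
  = (105/349)    [349 ≡ 5 mod 8 ⇒ (2/349) = -1]
  = (349/105)    [QR: 105 ≡ 1 mod 4, sign kept]
  = (34/105)    [349 ≡ 34 mod 105]
  = (17/105)    [105 ≡ 1 mod 8 ⇒ (2/105) = +1]
  = (105/17)    [QR: 17 ≡ 1 mod 4, sign kept]
  = (3/17)    [105 ≡ 3 mod 17]
  = (17/3)    [QR: 17 ≡ 1 mod 4, sign kept]
  = (2/3)    [17 ≡ 2 mod 3]
  = -(1/3)    [3 ≡ 3 mod 8 ⇒ (2/3) = -1]
  = -1    [(1/3) = 1]

-1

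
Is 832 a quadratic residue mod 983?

Factor out 2: 832 = 2^6·13. Since 983 ≡ 7 (mod 8), (2|983) = +1, and (2|983)^6 = +1. Now have (13|983).
13 ≡ 1 (mod 4), so quadratic reciprocity gives (13|983) = (983|13). Reduce: 983 ≡ 8 (mod 13). Now have (8|13).
Factor out 2: 8 = 2^3. Since 13 ≡ 5 (mod 8), (2|13) = -1, and (2|13)^3 = -1. Now have -(1|13).
(1|13) = 1. Collecting the sign factors: -1.
The Legendre symbol is -1, so x^2 ≡ 832 (mod 983) has no solution.

no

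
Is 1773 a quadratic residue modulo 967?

no

Reduce the numerator: 1773 ≡ 806 (mod 967), so (1773|967) = (806|967).
Factor out 2: 806 = 2·403. Since 967 ≡ 7 (mod 8), (2|967) = +1. Now have (403|967).
Both 403 ≡ 3 and 967 ≡ 3 (mod 4), so reciprocity gives (403|967) = -(967|403). Reduce: 967 ≡ 161 (mod 403). Now have -(161|403).
161 ≡ 1 (mod 4), so quadratic reciprocity gives (161|403) = (403|161). Reduce: 403 ≡ 81 (mod 161). Now have -(81|161).
81 ≡ 1 (mod 4), so quadratic reciprocity gives (81|161) = (161|81). Reduce: 161 ≡ 80 (mod 81). Now have -(80|81).
Factor out 2: 80 = 2^4·5. Since 81 ≡ 1 (mod 8), (2|81) = +1, and (2|81)^4 = +1. Now have -(5|81).
5 ≡ 1 (mod 4), so quadratic reciprocity gives (5|81) = (81|5). Reduce: 81 ≡ 1 (mod 5). Now have -(1|5).
(1|5) = 1. Collecting the sign factors: -1.
The Legendre symbol is -1, so x^2 ≡ 1773 (mod 967) has no solution.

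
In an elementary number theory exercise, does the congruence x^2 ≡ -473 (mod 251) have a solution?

no

(-473/251)
  = -(473/251)    [251 ≡ 3 mod 4 ⇒ (-1/251) = -1]
  = -(222/251)    [473 ≡ 222 mod 251]
  = (111/251)    [251 ≡ 3 mod 8 ⇒ (2/251) = -1]
  = -(251/111)    [QR: both ≡ 3 mod 4, sign flips]
  = -(29/111)    [251 ≡ 29 mod 111]
  = -(111/29)    [QR: 29 ≡ 1 mod 4, sign kept]
  = -(24/29)    [111 ≡ 24 mod 29]
  = (3/29)    [29 ≡ 5 mod 8 ⇒ (2/29)^3 = -1]
  = (29/3)    [QR: 29 ≡ 1 mod 4, sign kept]
  = (2/3)    [29 ≡ 2 mod 3]
  = -(1/3)    [3 ≡ 3 mod 8 ⇒ (2/3) = -1]
  = -1    [(1/3) = 1]
The Legendre symbol is -1, so x^2 ≡ -473 (mod 251) has no solution.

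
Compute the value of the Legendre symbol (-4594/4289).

1

(-4594/4289)
  = (4594/4289)    [4289 ≡ 1 mod 4 ⇒ (-1/4289) = +1]
  = (305/4289)    [4594 ≡ 305 mod 4289]
  = (4289/305)    [QR: 305 ≡ 1 mod 4, sign kept]
  = (19/305)    [4289 ≡ 19 mod 305]
  = (305/19)    [QR: 305 ≡ 1 mod 4, sign kept]
  = (1/19)    [305 ≡ 1 mod 19]
  = 1    [(1/19) = 1]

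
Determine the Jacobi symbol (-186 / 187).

Pull out -1: (-186 / 187) = (-1 / 187)·(186 / 187). Since 187 ≡ 3 (mod 4), (-1 / 187) = -1. Now have -(186 / 187).
Factor out 2: 186 = 2·93. Since 187 ≡ 3 (mod 8), (2 / 187) = -1. Now have (93 / 187).
93 ≡ 1 (mod 4), so quadratic reciprocity gives (93 / 187) = (187 / 93). Reduce: 187 ≡ 1 (mod 93). Now have (1 / 93).
(1 / 93) = 1. Collecting the sign factors: 1.

1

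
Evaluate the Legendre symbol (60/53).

1

(60/53)
  = (7/53)    [60 ≡ 7 mod 53]
  = (53/7)    [QR: 53 ≡ 1 mod 4, sign kept]
  = (4/7)    [53 ≡ 4 mod 7]
  = (1/7)    [7 ≡ 7 mod 8 ⇒ (2/7)^2 = +1]
  = 1    [(1/7) = 1]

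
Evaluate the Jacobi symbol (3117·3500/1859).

-1

By multiplicativity, (3117·3500/1859) = (3117/1859)·(3500/1859).
First factor (3117/1859):
Reduce the numerator: 3117 ≡ 1258 (mod 1859), so (3117/1859) = (1258/1859).
Factor out 2: 1258 = 2·629. Since 1859 ≡ 3 (mod 8), (2/1859) = -1. Now have -(629/1859).
629 ≡ 1 (mod 4), so quadratic reciprocity gives (629/1859) = (1859/629). Reduce: 1859 ≡ 601 (mod 629). Now have -(601/629).
601 ≡ 1 (mod 4), so quadratic reciprocity gives (601/629) = (629/601). Reduce: 629 ≡ 28 (mod 601). Now have -(28/601).
Factor out 2: 28 = 2^2·7. Since 601 ≡ 1 (mod 8), (2/601) = +1, and (2/601)^2 = +1. Now have -(7/601).
601 ≡ 1 (mod 4), so quadratic reciprocity gives (7/601) = (601/7). Reduce: 601 ≡ 6 (mod 7). Now have -(6/7).
Factor out 2: 6 = 2·3. Since 7 ≡ 7 (mod 8), (2/7) = +1. Now have -(3/7).
Both 3 ≡ 3 and 7 ≡ 3 (mod 4), so reciprocity gives (3/7) = -(7/3). Reduce: 7 ≡ 1 (mod 3). Now have (1/3).
(1/3) = 1. Collecting the sign factors: 1.
Second factor (3500/1859):
Reduce the numerator: 3500 ≡ 1641 (mod 1859), so (3500/1859) = (1641/1859).
1641 ≡ 1 (mod 4), so quadratic reciprocity gives (1641/1859) = (1859/1641). Reduce: 1859 ≡ 218 (mod 1641). Now have (218/1641).
Factor out 2: 218 = 2·109. Since 1641 ≡ 1 (mod 8), (2/1641) = +1. Now have (109/1641).
109 ≡ 1 (mod 4), so quadratic reciprocity gives (109/1641) = (1641/109). Reduce: 1641 ≡ 6 (mod 109). Now have (6/109).
Factor out 2: 6 = 2·3. Since 109 ≡ 5 (mod 8), (2/109) = -1. Now have -(3/109).
109 ≡ 1 (mod 4), so quadratic reciprocity gives (3/109) = (109/3). Reduce: 109 ≡ 1 (mod 3). Now have -(1/3).
(1/3) = 1. Collecting the sign factors: -1.
Product: (1)·(-1) = -1.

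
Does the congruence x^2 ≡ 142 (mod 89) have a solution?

yes

Reduce the numerator: 142 ≡ 53 (mod 89), so (142/89) = (53/89).
53 ≡ 1 (mod 4), so quadratic reciprocity gives (53/89) = (89/53). Reduce: 89 ≡ 36 (mod 53). Now have (36/53).
Factor out 2: 36 = 2^2·9. Since 53 ≡ 5 (mod 8), (2/53) = -1, and (2/53)^2 = +1. Now have (9/53).
9 ≡ 1 (mod 4), so quadratic reciprocity gives (9/53) = (53/9). Reduce: 53 ≡ 8 (mod 9). Now have (8/9).
Factor out 2: 8 = 2^3. Since 9 ≡ 1 (mod 8), (2/9) = +1, and (2/9)^3 = +1. Now have (1/9).
(1/9) = 1. Collecting the sign factors: 1.
(142/89) = 1, and 89 is prime, so 142 is a quadratic residue mod 89.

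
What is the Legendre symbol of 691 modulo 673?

1

(691|673)
  = (18|673)    [691 ≡ 18 mod 673]
  = (9|673)    [673 ≡ 1 mod 8 ⇒ (2|673) = +1]
  = (673|9)    [QR: 9 ≡ 1 mod 4, sign kept]
  = (7|9)    [673 ≡ 7 mod 9]
  = (9|7)    [QR: 9 ≡ 1 mod 4, sign kept]
  = (2|7)    [9 ≡ 2 mod 7]
  = (1|7)    [7 ≡ 7 mod 8 ⇒ (2|7) = +1]
  = 1    [(1|7) = 1]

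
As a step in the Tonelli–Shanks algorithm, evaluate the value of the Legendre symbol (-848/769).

Pull out -1: (-848/769) = (-1/769)·(848/769). Since 769 ≡ 1 (mod 4), (-1/769) = +1. Now have (848/769).
Reduce the numerator: 848 ≡ 79 (mod 769), so (848/769) = (79/769).
769 ≡ 1 (mod 4), so quadratic reciprocity gives (79/769) = (769/79). Reduce: 769 ≡ 58 (mod 79). Now have (58/79).
Factor out 2: 58 = 2·29. Since 79 ≡ 7 (mod 8), (2/79) = +1. Now have (29/79).
29 ≡ 1 (mod 4), so quadratic reciprocity gives (29/79) = (79/29). Reduce: 79 ≡ 21 (mod 29). Now have (21/29).
21 ≡ 1 (mod 4), so quadratic reciprocity gives (21/29) = (29/21). Reduce: 29 ≡ 8 (mod 21). Now have (8/21).
Factor out 2: 8 = 2^3. Since 21 ≡ 5 (mod 8), (2/21) = -1, and (2/21)^3 = -1. Now have -(1/21).
(1/21) = 1. Collecting the sign factors: -1.

-1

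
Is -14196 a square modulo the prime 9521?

no

(-14196/9521)
  = (4846/9521)    [-14196 ≡ 4846 mod 9521]
  = (2423/9521)    [9521 ≡ 1 mod 8 ⇒ (2/9521) = +1]
  = (9521/2423)    [QR: 9521 ≡ 1 mod 4, sign kept]
  = (2252/2423)    [9521 ≡ 2252 mod 2423]
  = (563/2423)    [2423 ≡ 7 mod 8 ⇒ (2/2423)^2 = +1]
  = -(2423/563)    [QR: both ≡ 3 mod 4, sign flips]
  = -(171/563)    [2423 ≡ 171 mod 563]
  = (563/171)    [QR: both ≡ 3 mod 4, sign flips]
  = (50/171)    [563 ≡ 50 mod 171]
  = -(25/171)    [171 ≡ 3 mod 8 ⇒ (2/171) = -1]
  = -(171/25)    [QR: 25 ≡ 1 mod 4, sign kept]
  = -(21/25)    [171 ≡ 21 mod 25]
  = -(25/21)    [QR: 21 ≡ 1 mod 4, sign kept]
  = -(4/21)    [25 ≡ 4 mod 21]
  = -(1/21)    [21 ≡ 5 mod 8 ⇒ (2/21)^2 = +1]
  = -1    [(1/21) = 1]
The Legendre symbol is -1, so x^2 ≡ -14196 (mod 9521) has no solution.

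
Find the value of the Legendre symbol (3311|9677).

9677 ≡ 1 (mod 4), so quadratic reciprocity gives (3311|9677) = (9677|3311). Reduce: 9677 ≡ 3055 (mod 3311). Now have (3055|3311).
Both 3055 ≡ 3 and 3311 ≡ 3 (mod 4), so reciprocity gives (3055|3311) = -(3311|3055). Reduce: 3311 ≡ 256 (mod 3055). Now have -(256|3055).
Factor out 2: 256 = 2^8. Since 3055 ≡ 7 (mod 8), (2|3055) = +1, and (2|3055)^8 = +1. Now have -(1|3055).
(1|3055) = 1. Collecting the sign factors: -1.

-1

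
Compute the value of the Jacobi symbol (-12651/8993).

-1

Pull out -1: (-12651/8993) = (-1/8993)·(12651/8993). Since 8993 ≡ 1 (mod 4), (-1/8993) = +1. Now have (12651/8993).
Reduce the numerator: 12651 ≡ 3658 (mod 8993), so (12651/8993) = (3658/8993).
Factor out 2: 3658 = 2·1829. Since 8993 ≡ 1 (mod 8), (2/8993) = +1. Now have (1829/8993).
1829 ≡ 1 (mod 4), so quadratic reciprocity gives (1829/8993) = (8993/1829). Reduce: 8993 ≡ 1677 (mod 1829). Now have (1677/1829).
1677 ≡ 1 (mod 4), so quadratic reciprocity gives (1677/1829) = (1829/1677). Reduce: 1829 ≡ 152 (mod 1677). Now have (152/1677).
Factor out 2: 152 = 2^3·19. Since 1677 ≡ 5 (mod 8), (2/1677) = -1, and (2/1677)^3 = -1. Now have -(19/1677).
1677 ≡ 1 (mod 4), so quadratic reciprocity gives (19/1677) = (1677/19). Reduce: 1677 ≡ 5 (mod 19). Now have -(5/19).
5 ≡ 1 (mod 4), so quadratic reciprocity gives (5/19) = (19/5). Reduce: 19 ≡ 4 (mod 5). Now have -(4/5).
Factor out 2: 4 = 2^2. Since 5 ≡ 5 (mod 8), (2/5) = -1, and (2/5)^2 = +1. Now have -(1/5).
(1/5) = 1. Collecting the sign factors: -1.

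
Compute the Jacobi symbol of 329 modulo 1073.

329 ≡ 1 (mod 4), so quadratic reciprocity gives (329/1073) = (1073/329). Reduce: 1073 ≡ 86 (mod 329). Now have (86/329).
Factor out 2: 86 = 2·43. Since 329 ≡ 1 (mod 8), (2/329) = +1. Now have (43/329).
329 ≡ 1 (mod 4), so quadratic reciprocity gives (43/329) = (329/43). Reduce: 329 ≡ 28 (mod 43). Now have (28/43).
Factor out 2: 28 = 2^2·7. Since 43 ≡ 3 (mod 8), (2/43) = -1, and (2/43)^2 = +1. Now have (7/43).
Both 7 ≡ 3 and 43 ≡ 3 (mod 4), so reciprocity gives (7/43) = -(43/7). Reduce: 43 ≡ 1 (mod 7). Now have -(1/7).
(1/7) = 1. Collecting the sign factors: -1.

-1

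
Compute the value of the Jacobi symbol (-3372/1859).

(-3372/1859)
  = -(3372/1859)    [1859 ≡ 3 mod 4 ⇒ (-1/1859) = -1]
  = -(1513/1859)    [3372 ≡ 1513 mod 1859]
  = -(1859/1513)    [QR: 1513 ≡ 1 mod 4, sign kept]
  = -(346/1513)    [1859 ≡ 346 mod 1513]
  = -(173/1513)    [1513 ≡ 1 mod 8 ⇒ (2/1513) = +1]
  = -(1513/173)    [QR: 173 ≡ 1 mod 4, sign kept]
  = -(129/173)    [1513 ≡ 129 mod 173]
  = -(173/129)    [QR: 129 ≡ 1 mod 4, sign kept]
  = -(44/129)    [173 ≡ 44 mod 129]
  = -(11/129)    [129 ≡ 1 mod 8 ⇒ (2/129)^2 = +1]
  = -(129/11)    [QR: 129 ≡ 1 mod 4, sign kept]
  = -(8/11)    [129 ≡ 8 mod 11]
  = (1/11)    [11 ≡ 3 mod 8 ⇒ (2/11)^3 = -1]
  = 1    [(1/11) = 1]

1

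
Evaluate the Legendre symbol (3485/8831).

1

(3485/8831)
  = (8831/3485)    [QR: 3485 ≡ 1 mod 4, sign kept]
  = (1861/3485)    [8831 ≡ 1861 mod 3485]
  = (3485/1861)    [QR: 1861 ≡ 1 mod 4, sign kept]
  = (1624/1861)    [3485 ≡ 1624 mod 1861]
  = -(203/1861)    [1861 ≡ 5 mod 8 ⇒ (2/1861)^3 = -1]
  = -(1861/203)    [QR: 1861 ≡ 1 mod 4, sign kept]
  = -(34/203)    [1861 ≡ 34 mod 203]
  = (17/203)    [203 ≡ 3 mod 8 ⇒ (2/203) = -1]
  = (203/17)    [QR: 17 ≡ 1 mod 4, sign kept]
  = (16/17)    [203 ≡ 16 mod 17]
  = (1/17)    [17 ≡ 1 mod 8 ⇒ (2/17)^4 = +1]
  = 1    [(1/17) = 1]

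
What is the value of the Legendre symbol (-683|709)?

(-683|709)
  = (683|709)    [709 ≡ 1 mod 4 ⇒ (-1|709) = +1]
  = (709|683)    [QR: 709 ≡ 1 mod 4, sign kept]
  = (26|683)    [709 ≡ 26 mod 683]
  = -(13|683)    [683 ≡ 3 mod 8 ⇒ (2|683) = -1]
  = -(683|13)    [QR: 13 ≡ 1 mod 4, sign kept]
  = -(7|13)    [683 ≡ 7 mod 13]
  = -(13|7)    [QR: 13 ≡ 1 mod 4, sign kept]
  = -(6|7)    [13 ≡ 6 mod 7]
  = -(3|7)    [7 ≡ 7 mod 8 ⇒ (2|7) = +1]
  = (7|3)    [QR: both ≡ 3 mod 4, sign flips]
  = (1|3)    [7 ≡ 1 mod 3]
  = 1    [(1|3) = 1]

1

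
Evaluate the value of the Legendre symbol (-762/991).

Reduce the numerator: -762 ≡ 229 (mod 991), so (-762/991) = (229/991).
229 ≡ 1 (mod 4), so quadratic reciprocity gives (229/991) = (991/229). Reduce: 991 ≡ 75 (mod 229). Now have (75/229).
229 ≡ 1 (mod 4), so quadratic reciprocity gives (75/229) = (229/75). Reduce: 229 ≡ 4 (mod 75). Now have (4/75).
Factor out 2: 4 = 2^2. Since 75 ≡ 3 (mod 8), (2/75) = -1, and (2/75)^2 = +1. Now have (1/75).
(1/75) = 1. Collecting the sign factors: 1.

1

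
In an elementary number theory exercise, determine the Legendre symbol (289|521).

1

(289|521)
  = (521|289)    [QR: 289 ≡ 1 mod 4, sign kept]
  = (232|289)    [521 ≡ 232 mod 289]
  = (29|289)    [289 ≡ 1 mod 8 ⇒ (2|289)^3 = +1]
  = (289|29)    [QR: 29 ≡ 1 mod 4, sign kept]
  = (28|29)    [289 ≡ 28 mod 29]
  = (7|29)    [29 ≡ 5 mod 8 ⇒ (2|29)^2 = +1]
  = (29|7)    [QR: 29 ≡ 1 mod 4, sign kept]
  = (1|7)    [29 ≡ 1 mod 7]
  = 1    [(1|7) = 1]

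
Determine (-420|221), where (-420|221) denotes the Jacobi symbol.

-1

(-420|221)
  = (420|221)    [221 ≡ 1 mod 4 ⇒ (-1|221) = +1]
  = (199|221)    [420 ≡ 199 mod 221]
  = (221|199)    [QR: 221 ≡ 1 mod 4, sign kept]
  = (22|199)    [221 ≡ 22 mod 199]
  = (11|199)    [199 ≡ 7 mod 8 ⇒ (2|199) = +1]
  = -(199|11)    [QR: both ≡ 3 mod 4, sign flips]
  = -(1|11)    [199 ≡ 1 mod 11]
  = -1    [(1|11) = 1]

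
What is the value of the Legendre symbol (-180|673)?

Pull out -1: (-180|673) = (-1|673)·(180|673). Since 673 ≡ 1 (mod 4), (-1|673) = +1. Now have (180|673).
Factor out 2: 180 = 2^2·45. Since 673 ≡ 1 (mod 8), (2|673) = +1, and (2|673)^2 = +1. Now have (45|673).
45 ≡ 1 (mod 4), so quadratic reciprocity gives (45|673) = (673|45). Reduce: 673 ≡ 43 (mod 45). Now have (43|45).
45 ≡ 1 (mod 4), so quadratic reciprocity gives (43|45) = (45|43). Reduce: 45 ≡ 2 (mod 43). Now have (2|43).
Factor out 2: 2 = 2. Since 43 ≡ 3 (mod 8), (2|43) = -1. Now have -(1|43).
(1|43) = 1. Collecting the sign factors: -1.

-1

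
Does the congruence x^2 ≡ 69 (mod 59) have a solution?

(69|59)
  = (10|59)    [69 ≡ 10 mod 59]
  = -(5|59)    [59 ≡ 3 mod 8 ⇒ (2|59) = -1]
  = -(59|5)    [QR: 5 ≡ 1 mod 4, sign kept]
  = -(4|5)    [59 ≡ 4 mod 5]
  = -(1|5)    [5 ≡ 5 mod 8 ⇒ (2|5)^2 = +1]
  = -1    [(1|5) = 1]
(69|59) = -1, and 59 is prime, so 69 is not a quadratic residue mod 59.

no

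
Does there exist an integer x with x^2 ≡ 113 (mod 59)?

(113|59)
  = (54|59)    [113 ≡ 54 mod 59]
  = -(27|59)    [59 ≡ 3 mod 8 ⇒ (2|59) = -1]
  = (59|27)    [QR: both ≡ 3 mod 4, sign flips]
  = (5|27)    [59 ≡ 5 mod 27]
  = (27|5)    [QR: 5 ≡ 1 mod 4, sign kept]
  = (2|5)    [27 ≡ 2 mod 5]
  = -(1|5)    [5 ≡ 5 mod 8 ⇒ (2|5) = -1]
  = -1    [(1|5) = 1]
The Legendre symbol is -1, so x^2 ≡ 113 (mod 59) has no solution.

no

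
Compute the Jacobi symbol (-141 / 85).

-1

Pull out -1: (-141 / 85) = (-1 / 85)·(141 / 85). Since 85 ≡ 1 (mod 4), (-1 / 85) = +1. Now have (141 / 85).
Reduce the numerator: 141 ≡ 56 (mod 85), so (141 / 85) = (56 / 85).
Factor out 2: 56 = 2^3·7. Since 85 ≡ 5 (mod 8), (2 / 85) = -1, and (2 / 85)^3 = -1. Now have -(7 / 85).
85 ≡ 1 (mod 4), so quadratic reciprocity gives (7 / 85) = (85 / 7). Reduce: 85 ≡ 1 (mod 7). Now have -(1 / 7).
(1 / 7) = 1. Collecting the sign factors: -1.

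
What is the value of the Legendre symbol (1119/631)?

-1

Reduce the numerator: 1119 ≡ 488 (mod 631), so (1119/631) = (488/631).
Factor out 2: 488 = 2^3·61. Since 631 ≡ 7 (mod 8), (2/631) = +1, and (2/631)^3 = +1. Now have (61/631).
61 ≡ 1 (mod 4), so quadratic reciprocity gives (61/631) = (631/61). Reduce: 631 ≡ 21 (mod 61). Now have (21/61).
21 ≡ 1 (mod 4), so quadratic reciprocity gives (21/61) = (61/21). Reduce: 61 ≡ 19 (mod 21). Now have (19/21).
21 ≡ 1 (mod 4), so quadratic reciprocity gives (19/21) = (21/19). Reduce: 21 ≡ 2 (mod 19). Now have (2/19).
Factor out 2: 2 = 2. Since 19 ≡ 3 (mod 8), (2/19) = -1. Now have -(1/19).
(1/19) = 1. Collecting the sign factors: -1.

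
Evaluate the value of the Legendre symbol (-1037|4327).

-1

Pull out -1: (-1037|4327) = (-1|4327)·(1037|4327). Since 4327 ≡ 3 (mod 4), (-1|4327) = -1. Now have -(1037|4327).
1037 ≡ 1 (mod 4), so quadratic reciprocity gives (1037|4327) = (4327|1037). Reduce: 4327 ≡ 179 (mod 1037). Now have -(179|1037).
1037 ≡ 1 (mod 4), so quadratic reciprocity gives (179|1037) = (1037|179). Reduce: 1037 ≡ 142 (mod 179). Now have -(142|179).
Factor out 2: 142 = 2·71. Since 179 ≡ 3 (mod 8), (2|179) = -1. Now have (71|179).
Both 71 ≡ 3 and 179 ≡ 3 (mod 4), so reciprocity gives (71|179) = -(179|71). Reduce: 179 ≡ 37 (mod 71). Now have -(37|71).
37 ≡ 1 (mod 4), so quadratic reciprocity gives (37|71) = (71|37). Reduce: 71 ≡ 34 (mod 37). Now have -(34|37).
Factor out 2: 34 = 2·17. Since 37 ≡ 5 (mod 8), (2|37) = -1. Now have (17|37).
17 ≡ 1 (mod 4), so quadratic reciprocity gives (17|37) = (37|17). Reduce: 37 ≡ 3 (mod 17). Now have (3|17).
17 ≡ 1 (mod 4), so quadratic reciprocity gives (3|17) = (17|3). Reduce: 17 ≡ 2 (mod 3). Now have (2|3).
Factor out 2: 2 = 2. Since 3 ≡ 3 (mod 8), (2|3) = -1. Now have -(1|3).
(1|3) = 1. Collecting the sign factors: -1.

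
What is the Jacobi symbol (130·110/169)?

By multiplicativity, (130·110/169) = (130/169)·(110/169).
First factor (130/169):
Factor out 2: 130 = 2·65. Since 169 ≡ 1 (mod 8), (2/169) = +1. Now have (65/169).
65 ≡ 1 (mod 4), so quadratic reciprocity gives (65/169) = (169/65). Reduce: 169 ≡ 39 (mod 65). Now have (39/65).
65 ≡ 1 (mod 4), so quadratic reciprocity gives (39/65) = (65/39). Reduce: 65 ≡ 26 (mod 39). Now have (26/39).
Factor out 2: 26 = 2·13. Since 39 ≡ 7 (mod 8), (2/39) = +1. Now have (13/39).
13 ≡ 1 (mod 4), so quadratic reciprocity gives (13/39) = (39/13). Reduce: 39 ≡ 0 (mod 13). Now have (0/13).
The numerator is now 0 with denominator 13 > 1: the symbol is 0.
Second factor (110/169):
Factor out 2: 110 = 2·55. Since 169 ≡ 1 (mod 8), (2/169) = +1. Now have (55/169).
169 ≡ 1 (mod 4), so quadratic reciprocity gives (55/169) = (169/55). Reduce: 169 ≡ 4 (mod 55). Now have (4/55).
Factor out 2: 4 = 2^2. Since 55 ≡ 7 (mod 8), (2/55) = +1, and (2/55)^2 = +1. Now have (1/55).
(1/55) = 1. Collecting the sign factors: 1.
Product: (0)·(1) = 0.

0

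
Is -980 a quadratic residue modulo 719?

no

Reduce the numerator: -980 ≡ 458 (mod 719), so (-980|719) = (458|719).
Factor out 2: 458 = 2·229. Since 719 ≡ 7 (mod 8), (2|719) = +1. Now have (229|719).
229 ≡ 1 (mod 4), so quadratic reciprocity gives (229|719) = (719|229). Reduce: 719 ≡ 32 (mod 229). Now have (32|229).
Factor out 2: 32 = 2^5. Since 229 ≡ 5 (mod 8), (2|229) = -1, and (2|229)^5 = -1. Now have -(1|229).
(1|229) = 1. Collecting the sign factors: -1.
The Legendre symbol is -1, so x^2 ≡ -980 (mod 719) has no solution.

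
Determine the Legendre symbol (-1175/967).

1

(-1175/967)
  = (759/967)    [-1175 ≡ 759 mod 967]
  = -(967/759)    [QR: both ≡ 3 mod 4, sign flips]
  = -(208/759)    [967 ≡ 208 mod 759]
  = -(13/759)    [759 ≡ 7 mod 8 ⇒ (2/759)^4 = +1]
  = -(759/13)    [QR: 13 ≡ 1 mod 4, sign kept]
  = -(5/13)    [759 ≡ 5 mod 13]
  = -(13/5)    [QR: 5 ≡ 1 mod 4, sign kept]
  = -(3/5)    [13 ≡ 3 mod 5]
  = -(5/3)    [QR: 5 ≡ 1 mod 4, sign kept]
  = -(2/3)    [5 ≡ 2 mod 3]
  = (1/3)    [3 ≡ 3 mod 8 ⇒ (2/3) = -1]
  = 1    [(1/3) = 1]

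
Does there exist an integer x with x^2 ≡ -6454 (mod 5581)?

no

Pull out -1: (-6454|5581) = (-1|5581)·(6454|5581). Since 5581 ≡ 1 (mod 4), (-1|5581) = +1. Now have (6454|5581).
Reduce the numerator: 6454 ≡ 873 (mod 5581), so (6454|5581) = (873|5581).
873 ≡ 1 (mod 4), so quadratic reciprocity gives (873|5581) = (5581|873). Reduce: 5581 ≡ 343 (mod 873). Now have (343|873).
873 ≡ 1 (mod 4), so quadratic reciprocity gives (343|873) = (873|343). Reduce: 873 ≡ 187 (mod 343). Now have (187|343).
Both 187 ≡ 3 and 343 ≡ 3 (mod 4), so reciprocity gives (187|343) = -(343|187). Reduce: 343 ≡ 156 (mod 187). Now have -(156|187).
Factor out 2: 156 = 2^2·39. Since 187 ≡ 3 (mod 8), (2|187) = -1, and (2|187)^2 = +1. Now have -(39|187).
Both 39 ≡ 3 and 187 ≡ 3 (mod 4), so reciprocity gives (39|187) = -(187|39). Reduce: 187 ≡ 31 (mod 39). Now have (31|39).
Both 31 ≡ 3 and 39 ≡ 3 (mod 4), so reciprocity gives (31|39) = -(39|31). Reduce: 39 ≡ 8 (mod 31). Now have -(8|31).
Factor out 2: 8 = 2^3. Since 31 ≡ 7 (mod 8), (2|31) = +1, and (2|31)^3 = +1. Now have -(1|31).
(1|31) = 1. Collecting the sign factors: -1.
(-6454|5581) = -1, and 5581 is prime, so -6454 is not a quadratic residue mod 5581.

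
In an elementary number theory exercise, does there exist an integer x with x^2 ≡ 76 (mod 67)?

yes

(76/67)
  = (9/67)    [76 ≡ 9 mod 67]
  = (67/9)    [QR: 9 ≡ 1 mod 4, sign kept]
  = (4/9)    [67 ≡ 4 mod 9]
  = (1/9)    [9 ≡ 1 mod 8 ⇒ (2/9)^2 = +1]
  = 1    [(1/9) = 1]
The Legendre symbol is 1, so x^2 ≡ 76 (mod 67) has solution.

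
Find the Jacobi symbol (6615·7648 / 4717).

By multiplicativity, (6615·7648 / 4717) = (6615 / 4717)·(7648 / 4717).
First factor (6615 / 4717):
Reduce the numerator: 6615 ≡ 1898 (mod 4717), so (6615 / 4717) = (1898 / 4717).
Factor out 2: 1898 = 2·949. Since 4717 ≡ 5 (mod 8), (2 / 4717) = -1. Now have -(949 / 4717).
949 ≡ 1 (mod 4), so quadratic reciprocity gives (949 / 4717) = (4717 / 949). Reduce: 4717 ≡ 921 (mod 949). Now have -(921 / 949).
921 ≡ 1 (mod 4), so quadratic reciprocity gives (921 / 949) = (949 / 921). Reduce: 949 ≡ 28 (mod 921). Now have -(28 / 921).
Factor out 2: 28 = 2^2·7. Since 921 ≡ 1 (mod 8), (2 / 921) = +1, and (2 / 921)^2 = +1. Now have -(7 / 921).
921 ≡ 1 (mod 4), so quadratic reciprocity gives (7 / 921) = (921 / 7). Reduce: 921 ≡ 4 (mod 7). Now have -(4 / 7).
Factor out 2: 4 = 2^2. Since 7 ≡ 7 (mod 8), (2 / 7) = +1, and (2 / 7)^2 = +1. Now have -(1 / 7).
(1 / 7) = 1. Collecting the sign factors: -1.
Second factor (7648 / 4717):
Reduce the numerator: 7648 ≡ 2931 (mod 4717), so (7648 / 4717) = (2931 / 4717).
4717 ≡ 1 (mod 4), so quadratic reciprocity gives (2931 / 4717) = (4717 / 2931). Reduce: 4717 ≡ 1786 (mod 2931). Now have (1786 / 2931).
Factor out 2: 1786 = 2·893. Since 2931 ≡ 3 (mod 8), (2 / 2931) = -1. Now have -(893 / 2931).
893 ≡ 1 (mod 4), so quadratic reciprocity gives (893 / 2931) = (2931 / 893). Reduce: 2931 ≡ 252 (mod 893). Now have -(252 / 893).
Factor out 2: 252 = 2^2·63. Since 893 ≡ 5 (mod 8), (2 / 893) = -1, and (2 / 893)^2 = +1. Now have -(63 / 893).
893 ≡ 1 (mod 4), so quadratic reciprocity gives (63 / 893) = (893 / 63). Reduce: 893 ≡ 11 (mod 63). Now have -(11 / 63).
Both 11 ≡ 3 and 63 ≡ 3 (mod 4), so reciprocity gives (11 / 63) = -(63 / 11). Reduce: 63 ≡ 8 (mod 11). Now have (8 / 11).
Factor out 2: 8 = 2^3. Since 11 ≡ 3 (mod 8), (2 / 11) = -1, and (2 / 11)^3 = -1. Now have -(1 / 11).
(1 / 11) = 1. Collecting the sign factors: -1.
Product: (-1)·(-1) = 1.

1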